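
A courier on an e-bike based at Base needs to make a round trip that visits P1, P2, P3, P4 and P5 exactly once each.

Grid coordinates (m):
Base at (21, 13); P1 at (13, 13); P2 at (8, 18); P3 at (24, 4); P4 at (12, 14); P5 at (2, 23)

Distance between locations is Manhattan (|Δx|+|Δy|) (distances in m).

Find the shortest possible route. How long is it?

Base→P1→P2→P3→P4→P5→Base: 8+10+30+22+19+29 = 118
Base→P1→P2→P3→P5→P4→Base: 8+10+30+41+19+10 = 118
Base→P1→P2→P4→P3→P5→Base: 8+10+8+22+41+29 = 118
Base→P1→P2→P4→P5→P3→Base: 8+10+8+19+41+12 = 98
Base→P1→P2→P5→P3→P4→Base: 8+10+11+41+22+10 = 102
Base→P1→P2→P5→P4→P3→Base: 8+10+11+19+22+12 = 82
Base→P1→P3→P2→P4→P5→Base: 8+20+30+8+19+29 = 114
Base→P1→P3→P2→P5→P4→Base: 8+20+30+11+19+10 = 98
Base→P1→P3→P4→P2→P5→Base: 8+20+22+8+11+29 = 98
Base→P1→P3→P4→P5→P2→Base: 8+20+22+19+11+18 = 98
Base→P1→P3→P5→P2→P4→Base: 8+20+41+11+8+10 = 98
Base→P1→P3→P5→P4→P2→Base: 8+20+41+19+8+18 = 114
Base→P1→P4→P2→P3→P5→Base: 8+2+8+30+41+29 = 118
Base→P1→P4→P2→P5→P3→Base: 8+2+8+11+41+12 = 82
… (46 more)
The minimum is 82.
One optimal route: Base → P1 → P2 → P5 → P4 → P3 → Base (or its reverse).

Minimum total distance: 82 m.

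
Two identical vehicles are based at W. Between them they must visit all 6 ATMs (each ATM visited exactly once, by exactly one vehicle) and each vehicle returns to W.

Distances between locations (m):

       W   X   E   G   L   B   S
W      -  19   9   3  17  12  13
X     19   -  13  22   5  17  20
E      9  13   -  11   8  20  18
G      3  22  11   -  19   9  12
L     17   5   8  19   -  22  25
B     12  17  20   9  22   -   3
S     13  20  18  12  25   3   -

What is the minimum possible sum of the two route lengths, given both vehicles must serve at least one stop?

There are 2^5 − 1 = 31 ways to divide the 6 stops into two non-empty groups. For each, the best each vehicle can do is its own shortest tour through its group:
  {X} + {E, G, L, B, S}: 38 + 57 = 95
  {E} + {X, G, L, B, S}: 18 + 57 = 75
  {X, E} + {G, L, B, S}: 41 + 57 = 98
  {G} + {X, E, L, B, S}: 6 + 55 = 61
  {X, G} + {E, L, B, S}: 44 + 55 = 99
  {E, G} + {X, L, B, S}: 23 + 55 = 78
  … (31 splits in total)
Best: vehicle 1 W → G → W = 6; vehicle 2 W → E → L → X → B → S → W = 55; combined 61.

Minimum combined distance: 61 m.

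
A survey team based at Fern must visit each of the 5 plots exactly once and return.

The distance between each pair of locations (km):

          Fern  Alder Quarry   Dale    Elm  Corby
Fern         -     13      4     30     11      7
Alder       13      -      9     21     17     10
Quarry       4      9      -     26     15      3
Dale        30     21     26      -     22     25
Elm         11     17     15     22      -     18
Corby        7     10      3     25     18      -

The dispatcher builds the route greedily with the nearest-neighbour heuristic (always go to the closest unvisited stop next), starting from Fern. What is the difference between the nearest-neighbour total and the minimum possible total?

The nearest-neighbour route is 15 km longer than optimal.

From Fern: Quarry=4, Corby=7, Elm=11, Alder=13, Dale=30 → choose Quarry (4).
From Quarry: Corby=3, Alder=9, Elm=15, Dale=26 → choose Corby (3).
From Corby: Alder=10, Elm=18, Dale=25 → choose Alder (10).
From Alder: Elm=17, Dale=21 → choose Elm (17).
From Elm: Dale=22 → choose Dale (22).
NN route Fern → Quarry → Corby → Alder → Elm → Dale → Fern costs 86.
Optimal: Fern → Quarry → Corby → Alder → Dale → Elm → Fern costs 71 (by enumerating all 60 distinct tours).
Excess = 86 − 71 = 15.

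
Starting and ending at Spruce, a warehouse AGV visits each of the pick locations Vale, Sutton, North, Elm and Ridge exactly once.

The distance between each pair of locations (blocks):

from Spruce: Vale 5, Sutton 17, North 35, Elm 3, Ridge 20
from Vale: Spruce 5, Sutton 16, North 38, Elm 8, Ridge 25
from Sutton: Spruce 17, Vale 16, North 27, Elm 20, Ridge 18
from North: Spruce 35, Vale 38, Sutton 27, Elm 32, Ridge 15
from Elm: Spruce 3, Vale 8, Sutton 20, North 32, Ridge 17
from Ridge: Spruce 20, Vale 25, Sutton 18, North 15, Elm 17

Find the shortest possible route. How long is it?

Shortest round trip = 83 blocks.

Spruce - Vale - Sutton - North - Elm - Ridge - Spruce: 5+16+27+32+17+20 = 117
Spruce - Vale - Sutton - North - Ridge - Elm - Spruce: 5+16+27+15+17+3 = 83
Spruce - Vale - Sutton - Elm - North - Ridge - Spruce: 5+16+20+32+15+20 = 108
Spruce - Vale - Sutton - Elm - Ridge - North - Spruce: 5+16+20+17+15+35 = 108
Spruce - Vale - Sutton - Ridge - North - Elm - Spruce: 5+16+18+15+32+3 = 89
Spruce - Vale - Sutton - Ridge - Elm - North - Spruce: 5+16+18+17+32+35 = 123
Spruce - Vale - North - Sutton - Elm - Ridge - Spruce: 5+38+27+20+17+20 = 127
Spruce - Vale - North - Sutton - Ridge - Elm - Spruce: 5+38+27+18+17+3 = 108
Spruce - Vale - North - Elm - Sutton - Ridge - Spruce: 5+38+32+20+18+20 = 133
Spruce - Vale - North - Elm - Ridge - Sutton - Spruce: 5+38+32+17+18+17 = 127
Spruce - Vale - North - Ridge - Sutton - Elm - Spruce: 5+38+15+18+20+3 = 99
Spruce - Vale - North - Ridge - Elm - Sutton - Spruce: 5+38+15+17+20+17 = 112
Spruce - Vale - Elm - Sutton - North - Ridge - Spruce: 5+8+20+27+15+20 = 95
Spruce - Vale - Elm - Sutton - Ridge - North - Spruce: 5+8+20+18+15+35 = 101
… (46 more)
The minimum is 83.
One optimal route: Spruce → Vale → Sutton → North → Ridge → Elm → Spruce (or its reverse).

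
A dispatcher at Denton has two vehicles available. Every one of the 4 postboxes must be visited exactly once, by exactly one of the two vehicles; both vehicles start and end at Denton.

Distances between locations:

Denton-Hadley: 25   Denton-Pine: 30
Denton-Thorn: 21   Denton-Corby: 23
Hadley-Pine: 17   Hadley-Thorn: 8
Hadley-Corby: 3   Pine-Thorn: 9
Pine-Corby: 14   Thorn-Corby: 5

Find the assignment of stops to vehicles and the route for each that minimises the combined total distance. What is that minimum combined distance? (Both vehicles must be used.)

There are 2^3 − 1 = 7 ways to divide the 4 stops into two non-empty groups. For each, the best each vehicle can do is its own shortest tour through its group:
  {Hadley} + {Pine, Thorn, Corby}: 50 + 67 = 117
  {Pine} + {Hadley, Thorn, Corby}: 60 + 54 = 114
  {Hadley, Pine} + {Thorn, Corby}: 72 + 49 = 121
  {Thorn} + {Hadley, Pine, Corby}: 42 + 72 = 114
  {Hadley, Thorn} + {Pine, Corby}: 54 + 67 = 121
  {Pine, Thorn} + {Hadley, Corby}: 60 + 51 = 111
  … (7 splits in total)
Best: vehicle 1 Denton → Pine → Thorn → Denton = 60; vehicle 2 Denton → Hadley → Corby → Denton = 51; combined 111.

Minimum combined distance: 111.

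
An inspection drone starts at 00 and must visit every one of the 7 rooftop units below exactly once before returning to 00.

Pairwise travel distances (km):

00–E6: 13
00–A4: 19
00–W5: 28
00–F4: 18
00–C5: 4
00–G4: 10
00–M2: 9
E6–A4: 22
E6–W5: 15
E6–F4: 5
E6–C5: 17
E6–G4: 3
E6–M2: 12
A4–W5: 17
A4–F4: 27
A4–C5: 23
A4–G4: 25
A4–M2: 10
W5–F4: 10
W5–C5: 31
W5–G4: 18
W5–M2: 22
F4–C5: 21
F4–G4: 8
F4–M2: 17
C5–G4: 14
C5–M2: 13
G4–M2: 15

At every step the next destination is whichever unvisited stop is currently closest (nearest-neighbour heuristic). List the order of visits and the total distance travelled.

Total distance 72 km via the nearest-neighbour route 00 → C5 → M2 → A4 → W5 → F4 → E6 → G4 → 00.

00 → [C5:4 / M2:9 / G4:10 / E6:13 / F4:18 / A4:19 / W5:28] → C5 (4)
C5 → [M2:13 / G4:14 / E6:17 / F4:21 / A4:23 / W5:31] → M2 (13)
M2 → [A4:10 / E6:12 / G4:15 / F4:17 / W5:22] → A4 (10)
A4 → [W5:17 / E6:22 / G4:25 / F4:27] → W5 (17)
W5 → [F4:10 / E6:15 / G4:18] → F4 (10)
F4 → [E6:5 / G4:8] → E6 (5)
E6 → [G4:3] → G4 (3)
Return G4→00: 10.
Total = 4 + 13 + 10 + 17 + 10 + 5 + 3 + 10 = 72.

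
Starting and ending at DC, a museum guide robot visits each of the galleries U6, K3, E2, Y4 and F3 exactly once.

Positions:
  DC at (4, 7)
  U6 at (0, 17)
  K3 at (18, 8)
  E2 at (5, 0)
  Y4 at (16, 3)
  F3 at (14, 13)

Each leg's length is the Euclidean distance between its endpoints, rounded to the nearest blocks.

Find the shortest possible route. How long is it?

Minimum total distance: 55 blocks.

There are 60 distinct closed tours to check (reversals are equivalent).
DC → U6 → K3 → E2 → Y4 → F3 → DC: 11+20+15+11+10+12 = 79
DC → U6 → K3 → E2 → F3 → Y4 → DC: 11+20+15+16+10+13 = 85
DC → U6 → K3 → Y4 → E2 → F3 → DC: 11+20+5+11+16+12 = 75
DC → U6 → K3 → Y4 → F3 → E2 → DC: 11+20+5+10+16+7 = 69
DC → U6 → K3 → F3 → E2 → Y4 → DC: 11+20+6+16+11+13 = 77
DC → U6 → K3 → F3 → Y4 → E2 → DC: 11+20+6+10+11+7 = 65
DC → U6 → E2 → K3 → Y4 → F3 → DC: 11+18+15+5+10+12 = 71
DC → U6 → E2 → K3 → F3 → Y4 → DC: 11+18+15+6+10+13 = 73
DC → U6 → E2 → Y4 → K3 → F3 → DC: 11+18+11+5+6+12 = 63
DC → U6 → E2 → Y4 → F3 → K3 → DC: 11+18+11+10+6+14 = 70
DC → U6 → E2 → F3 → K3 → Y4 → DC: 11+18+16+6+5+13 = 69
DC → U6 → E2 → F3 → Y4 → K3 → DC: 11+18+16+10+5+14 = 74
DC → U6 → Y4 → K3 → E2 → F3 → DC: 11+21+5+15+16+12 = 80
DC → U6 → Y4 → K3 → F3 → E2 → DC: 11+21+5+6+16+7 = 66
… (46 more)
DC → U6 → F3 → K3 → Y4 → E2 → DC: 11+15+6+5+11+7 = 55  ← best
The minimum is 55.
One optimal route: DC → U6 → F3 → K3 → Y4 → E2 → DC (or its reverse).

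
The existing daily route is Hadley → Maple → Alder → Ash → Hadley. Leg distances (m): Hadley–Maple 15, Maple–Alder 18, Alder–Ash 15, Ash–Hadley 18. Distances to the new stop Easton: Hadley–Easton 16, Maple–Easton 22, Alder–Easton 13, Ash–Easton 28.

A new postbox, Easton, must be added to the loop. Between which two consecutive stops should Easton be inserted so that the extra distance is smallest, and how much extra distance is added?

Insertion cost between consecutive stops i–j is d(i,Easton) + d(Easton,j) − d(i,j):
  between Hadley and Maple: 16 + 22 − 15 = 23
  between Maple and Alder: 22 + 13 − 18 = 17
  between Alder and Ash: 13 + 28 − 15 = 26
  between Ash and Hadley: 28 + 16 − 18 = 26
Cheapest insertion is between Maple and Alder, adding 17.
New total = 66 + 17 = 83.

+17 m — insert Easton between Maple and Alder.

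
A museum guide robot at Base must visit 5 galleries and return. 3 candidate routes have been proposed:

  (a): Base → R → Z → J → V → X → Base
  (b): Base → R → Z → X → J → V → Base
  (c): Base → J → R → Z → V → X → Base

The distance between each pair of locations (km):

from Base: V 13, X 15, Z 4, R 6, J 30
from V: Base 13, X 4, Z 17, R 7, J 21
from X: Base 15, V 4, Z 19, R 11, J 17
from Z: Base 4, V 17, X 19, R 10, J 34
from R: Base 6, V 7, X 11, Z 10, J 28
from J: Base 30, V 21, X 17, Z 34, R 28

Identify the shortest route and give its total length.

86 km — (b) is the shortest.

(a): 6 + 10 + 34 + 21 + 4 + 15 = 90
(b): 6 + 10 + 19 + 17 + 21 + 13 = 86
(c): 30 + 28 + 10 + 17 + 4 + 15 = 104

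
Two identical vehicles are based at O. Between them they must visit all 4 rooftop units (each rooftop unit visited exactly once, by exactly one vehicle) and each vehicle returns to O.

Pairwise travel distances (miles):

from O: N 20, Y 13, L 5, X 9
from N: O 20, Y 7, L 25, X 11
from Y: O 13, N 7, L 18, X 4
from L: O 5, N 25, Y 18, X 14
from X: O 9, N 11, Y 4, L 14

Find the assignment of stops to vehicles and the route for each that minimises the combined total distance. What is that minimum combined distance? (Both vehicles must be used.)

50 miles — the smallest possible combined total.

There are 2^3 − 1 = 7 ways to divide the 4 stops into two non-empty groups. For each, the best each vehicle can do is its own shortest tour through its group:
  {N} + {Y, L, X}: 40 + 36 = 76
  {Y} + {N, L, X}: 26 + 50 = 76
  {N, Y} + {L, X}: 40 + 28 = 68
  {L} + {N, Y, X}: 10 + 40 = 50
  {N, L} + {Y, X}: 50 + 26 = 76
  {Y, L} + {N, X}: 36 + 40 = 76
  … (7 splits in total)
Best: vehicle 1 O → L → O = 10; vehicle 2 O → N → Y → X → O = 40; combined 50.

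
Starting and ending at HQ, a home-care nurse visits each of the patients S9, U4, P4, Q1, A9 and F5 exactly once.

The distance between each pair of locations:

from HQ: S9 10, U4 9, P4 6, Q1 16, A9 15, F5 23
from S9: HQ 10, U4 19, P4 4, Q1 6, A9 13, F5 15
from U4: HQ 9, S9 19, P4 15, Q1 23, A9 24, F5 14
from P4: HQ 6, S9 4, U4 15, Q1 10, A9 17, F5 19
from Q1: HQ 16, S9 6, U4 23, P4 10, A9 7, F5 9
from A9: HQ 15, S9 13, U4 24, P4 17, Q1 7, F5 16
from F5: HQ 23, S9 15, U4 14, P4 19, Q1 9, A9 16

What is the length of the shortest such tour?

There are 360 distinct closed tours to check (reversals are equivalent).
HQ - S9 - U4 - P4 - Q1 - A9 - F5 - HQ: 10+19+15+10+7+16+23 = 100
HQ - S9 - U4 - P4 - Q1 - F5 - A9 - HQ: 10+19+15+10+9+16+15 = 94
HQ - S9 - U4 - P4 - A9 - Q1 - F5 - HQ: 10+19+15+17+7+9+23 = 100
HQ - S9 - U4 - P4 - A9 - F5 - Q1 - HQ: 10+19+15+17+16+9+16 = 102
HQ - S9 - U4 - P4 - F5 - Q1 - A9 - HQ: 10+19+15+19+9+7+15 = 94
HQ - S9 - U4 - P4 - F5 - A9 - Q1 - HQ: 10+19+15+19+16+7+16 = 102
HQ - S9 - U4 - Q1 - P4 - A9 - F5 - HQ: 10+19+23+10+17+16+23 = 118
HQ - S9 - U4 - Q1 - P4 - F5 - A9 - HQ: 10+19+23+10+19+16+15 = 112
… (352 more)
HQ - U4 - F5 - Q1 - A9 - S9 - P4 - HQ: 9+14+9+7+13+4+6 = 62  ← best
The minimum is 62.
One optimal route: HQ → U4 → F5 → Q1 → A9 → S9 → P4 → HQ (or its reverse).

Minimum total distance: 62.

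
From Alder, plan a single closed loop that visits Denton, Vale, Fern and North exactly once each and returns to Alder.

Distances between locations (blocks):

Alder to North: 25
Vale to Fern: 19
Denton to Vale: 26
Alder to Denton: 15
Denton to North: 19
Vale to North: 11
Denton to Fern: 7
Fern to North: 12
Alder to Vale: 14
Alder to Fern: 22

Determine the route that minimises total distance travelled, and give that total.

Alder→Denton→Vale→Fern→North→Alder: 15+26+19+12+25 = 97
Alder→Denton→Vale→North→Fern→Alder: 15+26+11+12+22 = 86
Alder→Denton→Fern→Vale→North→Alder: 15+7+19+11+25 = 77
Alder→Denton→Fern→North→Vale→Alder: 15+7+12+11+14 = 59
Alder→Denton→North→Vale→Fern→Alder: 15+19+11+19+22 = 86
Alder→Denton→North→Fern→Vale→Alder: 15+19+12+19+14 = 79
Alder→Vale→Denton→Fern→North→Alder: 14+26+7+12+25 = 84
Alder→Vale→Denton→North→Fern→Alder: 14+26+19+12+22 = 93
Alder→Vale→Fern→Denton→North→Alder: 14+19+7+19+25 = 84
Alder→Vale→North→Denton→Fern→Alder: 14+11+19+7+22 = 73
Alder→Fern→Denton→Vale→North→Alder: 22+7+26+11+25 = 91
Alder→Fern→Vale→Denton→North→Alder: 22+19+26+19+25 = 111
The minimum is 59.
One optimal route: Alder → Denton → Fern → North → Vale → Alder (or its reverse).

Shortest round trip = 59 blocks.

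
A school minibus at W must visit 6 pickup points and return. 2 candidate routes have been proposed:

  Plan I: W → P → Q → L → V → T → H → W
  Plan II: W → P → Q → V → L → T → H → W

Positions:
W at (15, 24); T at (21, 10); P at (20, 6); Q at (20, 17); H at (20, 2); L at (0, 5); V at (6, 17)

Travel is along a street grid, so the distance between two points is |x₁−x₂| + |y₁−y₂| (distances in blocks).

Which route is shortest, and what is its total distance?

Plan I: 23 + 11 + 32 + 18 + 22 + 9 + 27 = 142
Plan II: 23 + 11 + 14 + 18 + 26 + 9 + 27 = 128

Shortest is Plan II, total 128 blocks.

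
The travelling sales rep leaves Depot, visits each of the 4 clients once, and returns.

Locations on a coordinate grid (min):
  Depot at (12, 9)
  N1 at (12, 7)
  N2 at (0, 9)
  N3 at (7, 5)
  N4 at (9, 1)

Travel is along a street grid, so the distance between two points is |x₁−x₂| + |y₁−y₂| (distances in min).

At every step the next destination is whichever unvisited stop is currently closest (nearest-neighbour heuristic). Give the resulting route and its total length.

Nearest-neighbour total = 44 min; route Depot → N1 → N3 → N4 → N2 → Depot.

From Depot: distances to unvisited — N1=2, N3=9, N4=11, N2=12. Nearest is N1 (2).
From N1: distances to unvisited — N3=7, N4=9, N2=14. Nearest is N3 (7).
From N3: distances to unvisited — N4=6, N2=11. Nearest is N4 (6).
From N4: distances to unvisited — N2=17. Nearest is N2 (17).
Return N2→Depot: 12.
Total = 2 + 7 + 6 + 17 + 12 = 44.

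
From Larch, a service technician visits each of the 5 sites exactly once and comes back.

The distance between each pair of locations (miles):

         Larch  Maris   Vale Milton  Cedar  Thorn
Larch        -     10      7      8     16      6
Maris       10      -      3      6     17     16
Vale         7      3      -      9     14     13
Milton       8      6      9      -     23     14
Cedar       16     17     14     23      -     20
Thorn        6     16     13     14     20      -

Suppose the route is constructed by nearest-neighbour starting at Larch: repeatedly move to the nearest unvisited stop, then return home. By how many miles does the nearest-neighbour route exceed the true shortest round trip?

Larch: Thorn=6, Vale=7, Milton=8, Maris=10, Cedar=16 ⇒ Thorn
Thorn: Vale=13, Milton=14, Maris=16, Cedar=20 ⇒ Vale
Vale: Maris=3, Milton=9, Cedar=14 ⇒ Maris
Maris: Milton=6, Cedar=17 ⇒ Milton
Milton: Cedar=23 ⇒ Cedar
NN route Larch → Thorn → Vale → Maris → Milton → Cedar → Larch costs 67.
Optimal: Larch → Milton → Maris → Vale → Cedar → Thorn → Larch costs 57 (by enumerating all 60 distinct tours).
Excess = 67 − 57 = 10.

The nearest-neighbour route is 10 miles longer than optimal.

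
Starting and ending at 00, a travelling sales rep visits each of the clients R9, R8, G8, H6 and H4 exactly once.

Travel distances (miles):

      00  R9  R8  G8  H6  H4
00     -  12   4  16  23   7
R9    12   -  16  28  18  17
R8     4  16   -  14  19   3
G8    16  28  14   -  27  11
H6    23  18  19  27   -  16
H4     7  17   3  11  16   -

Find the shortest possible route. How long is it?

Shortest round trip = 75 miles.

With 5 stops there are 5!/2 = 60 distinct round trips (a route and its reverse cost the same).
00 - R9 - R8 - G8 - H6 - H4 - 00: 12+16+14+27+16+7 = 92
00 - R9 - R8 - G8 - H4 - H6 - 00: 12+16+14+11+16+23 = 92
00 - R9 - R8 - H6 - G8 - H4 - 00: 12+16+19+27+11+7 = 92
00 - R9 - R8 - H6 - H4 - G8 - 00: 12+16+19+16+11+16 = 90
00 - R9 - R8 - H4 - G8 - H6 - 00: 12+16+3+11+27+23 = 92
00 - R9 - R8 - H4 - H6 - G8 - 00: 12+16+3+16+27+16 = 90
00 - R9 - G8 - R8 - H6 - H4 - 00: 12+28+14+19+16+7 = 96
00 - R9 - G8 - R8 - H4 - H6 - 00: 12+28+14+3+16+23 = 96
00 - R9 - G8 - H6 - R8 - H4 - 00: 12+28+27+19+3+7 = 96
00 - R9 - G8 - H6 - H4 - R8 - 00: 12+28+27+16+3+4 = 90
00 - R9 - G8 - H4 - R8 - H6 - 00: 12+28+11+3+19+23 = 96
00 - R9 - G8 - H4 - H6 - R8 - 00: 12+28+11+16+19+4 = 90
00 - R9 - H6 - R8 - G8 - H4 - 00: 12+18+19+14+11+7 = 81
00 - R9 - H6 - R8 - H4 - G8 - 00: 12+18+19+3+11+16 = 79
… (46 more)
00 - R9 - H6 - G8 - H4 - R8 - 00: 12+18+27+11+3+4 = 75  ← best
The minimum is 75.
One optimal route: 00 → R9 → H6 → G8 → H4 → R8 → 00 (or its reverse).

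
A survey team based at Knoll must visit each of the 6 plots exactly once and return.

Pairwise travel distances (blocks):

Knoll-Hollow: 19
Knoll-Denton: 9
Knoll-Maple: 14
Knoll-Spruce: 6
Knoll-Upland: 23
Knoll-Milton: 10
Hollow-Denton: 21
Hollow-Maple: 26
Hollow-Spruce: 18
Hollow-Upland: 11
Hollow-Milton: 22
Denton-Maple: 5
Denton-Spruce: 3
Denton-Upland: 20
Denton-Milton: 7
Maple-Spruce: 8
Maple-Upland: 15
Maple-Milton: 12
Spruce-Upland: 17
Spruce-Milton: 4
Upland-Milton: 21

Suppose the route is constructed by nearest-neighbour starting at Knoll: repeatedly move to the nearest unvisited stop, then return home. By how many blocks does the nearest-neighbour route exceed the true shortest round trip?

10 blocks longer than the optimal tour.

From Knoll: Spruce=6, Denton=9, Milton=10, Maple=14, Hollow=19, Upland=23 → choose Spruce (6).
From Spruce: Denton=3, Milton=4, Maple=8, Upland=17, Hollow=18 → choose Denton (3).
From Denton: Maple=5, Milton=7, Upland=20, Hollow=21 → choose Maple (5).
From Maple: Milton=12, Upland=15, Hollow=26 → choose Milton (12).
From Milton: Upland=21, Hollow=22 → choose Upland (21).
From Upland: Hollow=11 → choose Hollow (11).
NN route Knoll → Spruce → Denton → Maple → Milton → Upland → Hollow → Knoll costs 77.
Optimal: Knoll → Hollow → Upland → Maple → Denton → Spruce → Milton → Knoll costs 67 (by enumerating all 360 distinct tours).
Excess = 77 − 67 = 10.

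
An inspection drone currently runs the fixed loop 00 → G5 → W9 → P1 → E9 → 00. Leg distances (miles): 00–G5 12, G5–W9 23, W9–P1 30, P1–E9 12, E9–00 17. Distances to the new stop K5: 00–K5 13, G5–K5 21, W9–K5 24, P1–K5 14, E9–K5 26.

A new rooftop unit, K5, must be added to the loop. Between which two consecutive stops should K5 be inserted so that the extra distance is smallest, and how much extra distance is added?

+8 miles — insert K5 between W9 and P1.

Insertion cost between consecutive stops i–j is d(i,K5) + d(K5,j) − d(i,j):
  between 00 and G5: 13 + 21 − 12 = 22
  between G5 and W9: 21 + 24 − 23 = 22
  between W9 and P1: 24 + 14 − 30 = 8
  between P1 and E9: 14 + 26 − 12 = 28
  between E9 and 00: 26 + 13 − 17 = 22
Cheapest insertion is between W9 and P1, adding 8.
New total = 94 + 8 = 102.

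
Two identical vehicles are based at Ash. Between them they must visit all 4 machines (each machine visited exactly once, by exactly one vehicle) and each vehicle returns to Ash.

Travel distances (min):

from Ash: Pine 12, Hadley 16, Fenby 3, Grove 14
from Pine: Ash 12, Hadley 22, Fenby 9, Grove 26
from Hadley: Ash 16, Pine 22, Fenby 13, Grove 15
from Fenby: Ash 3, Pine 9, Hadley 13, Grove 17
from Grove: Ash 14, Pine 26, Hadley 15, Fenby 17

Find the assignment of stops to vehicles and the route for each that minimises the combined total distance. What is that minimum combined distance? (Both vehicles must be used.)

There are 2^3 − 1 = 7 ways to divide the 4 stops into two non-empty groups. For each, the best each vehicle can do is its own shortest tour through its group:
  {Pine} + {Hadley, Fenby, Grove}: 24 + 45 = 69
  {Hadley} + {Pine, Fenby, Grove}: 32 + 52 = 84
  {Pine, Hadley} + {Fenby, Grove}: 50 + 34 = 84
  {Fenby} + {Pine, Hadley, Grove}: 6 + 63 = 69
  {Pine, Fenby} + {Hadley, Grove}: 24 + 45 = 69
  {Hadley, Fenby} + {Pine, Grove}: 32 + 52 = 84
  … (7 splits in total)
Best: vehicle 1 Ash → Pine → Ash = 24; vehicle 2 Ash → Fenby → Hadley → Grove → Ash = 45; combined 69.

Minimum combined distance: 69 min.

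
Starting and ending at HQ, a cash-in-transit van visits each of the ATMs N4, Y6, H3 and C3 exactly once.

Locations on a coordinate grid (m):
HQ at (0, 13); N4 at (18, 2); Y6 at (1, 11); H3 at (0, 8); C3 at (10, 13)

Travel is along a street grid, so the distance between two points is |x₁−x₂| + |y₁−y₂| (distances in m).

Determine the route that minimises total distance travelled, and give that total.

Shortest round trip = 60 m.

HQ - N4 - Y6 - H3 - C3 - HQ: 29+26+4+15+10 = 84
HQ - N4 - Y6 - C3 - H3 - HQ: 29+26+11+15+5 = 86
HQ - N4 - H3 - Y6 - C3 - HQ: 29+24+4+11+10 = 78
HQ - N4 - H3 - C3 - Y6 - HQ: 29+24+15+11+3 = 82
HQ - N4 - C3 - Y6 - H3 - HQ: 29+19+11+4+5 = 68
HQ - N4 - C3 - H3 - Y6 - HQ: 29+19+15+4+3 = 70
HQ - Y6 - N4 - H3 - C3 - HQ: 3+26+24+15+10 = 78
HQ - Y6 - N4 - C3 - H3 - HQ: 3+26+19+15+5 = 68
HQ - Y6 - H3 - N4 - C3 - HQ: 3+4+24+19+10 = 60
HQ - Y6 - C3 - N4 - H3 - HQ: 3+11+19+24+5 = 62
HQ - H3 - N4 - Y6 - C3 - HQ: 5+24+26+11+10 = 76
HQ - H3 - Y6 - N4 - C3 - HQ: 5+4+26+19+10 = 64
The minimum is 60.
One optimal route: HQ → Y6 → H3 → N4 → C3 → HQ (or its reverse).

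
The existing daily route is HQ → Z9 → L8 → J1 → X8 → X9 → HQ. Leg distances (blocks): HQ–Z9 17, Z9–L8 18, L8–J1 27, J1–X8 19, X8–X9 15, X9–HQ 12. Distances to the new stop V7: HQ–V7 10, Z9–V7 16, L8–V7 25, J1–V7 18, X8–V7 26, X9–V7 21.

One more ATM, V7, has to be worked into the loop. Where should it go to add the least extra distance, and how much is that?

Adding 9 blocks by placing V7 on the HQ–Z9 leg.

Insertion cost between consecutive stops i–j is d(i,V7) + d(V7,j) − d(i,j):
  between HQ and Z9: 10 + 16 − 17 = 9
  between Z9 and L8: 16 + 25 − 18 = 23
  between L8 and J1: 25 + 18 − 27 = 16
  between J1 and X8: 18 + 26 − 19 = 25
  between X8 and X9: 26 + 21 − 15 = 32
  between X9 and HQ: 21 + 10 − 12 = 19
Cheapest insertion is between HQ and Z9, adding 9.
New total = 108 + 9 = 117.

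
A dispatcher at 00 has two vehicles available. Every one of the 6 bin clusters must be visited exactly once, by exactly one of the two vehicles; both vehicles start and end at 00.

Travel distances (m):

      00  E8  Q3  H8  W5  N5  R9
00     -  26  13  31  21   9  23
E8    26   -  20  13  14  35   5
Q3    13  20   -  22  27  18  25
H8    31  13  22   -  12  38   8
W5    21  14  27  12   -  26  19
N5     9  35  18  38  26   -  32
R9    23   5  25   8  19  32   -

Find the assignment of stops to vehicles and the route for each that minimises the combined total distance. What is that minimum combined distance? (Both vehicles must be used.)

There are 2^5 − 1 = 31 ways to divide the 6 stops into two non-empty groups. For each, the best each vehicle can do is its own shortest tour through its group:
  {E8} + {Q3, H8, W5, N5, R9}: 52 + 93 = 145
  {Q3} + {E8, H8, W5, N5, R9}: 26 + 86 = 112
  {E8, Q3} + {H8, W5, N5, R9}: 59 + 78 = 137
  {H8} + {E8, Q3, W5, N5, R9}: 62 + 92 = 154
  {E8, H8} + {Q3, W5, N5, R9}: 70 + 92 = 162
  {Q3, H8} + {E8, W5, N5, R9}: 66 + 77 = 143
  … (31 splits in total)
  {N5} + {E8, Q3, H8, W5, R9}: 18 + 79 = 97  ← best
Best: vehicle 1 00 → N5 → 00 = 18; vehicle 2 00 → Q3 → E8 → R9 → H8 → W5 → 00 = 79; combined 97.

97 m — the smallest possible combined total.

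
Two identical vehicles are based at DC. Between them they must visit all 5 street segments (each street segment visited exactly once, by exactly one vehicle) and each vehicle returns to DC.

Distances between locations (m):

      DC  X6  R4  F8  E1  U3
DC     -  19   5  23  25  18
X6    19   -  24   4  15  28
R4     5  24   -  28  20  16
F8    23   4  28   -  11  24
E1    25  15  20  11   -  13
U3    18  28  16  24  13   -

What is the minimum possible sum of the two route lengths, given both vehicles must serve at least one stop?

75 m — the smallest possible combined total.

Try each way of splitting the stops between the two vehicles (each non-empty) and, for each split, find the best tour for each vehicle:
  {X6} + {R4, F8, E1, U3}: 38 + 68 = 106
  {R4} + {X6, F8, E1, U3}: 10 + 65 = 75
  {X6, R4} + {F8, E1, U3}: 48 + 65 = 113
  {F8} + {X6, R4, E1, U3}: 46 + 68 = 114
  {X6, F8} + {R4, E1, U3}: 46 + 56 = 102
  {R4, F8} + {X6, E1, U3}: 56 + 65 = 121
  … (15 splits in total)
Best: vehicle 1 DC → R4 → DC = 10; vehicle 2 DC → X6 → F8 → E1 → U3 → DC = 65; combined 75.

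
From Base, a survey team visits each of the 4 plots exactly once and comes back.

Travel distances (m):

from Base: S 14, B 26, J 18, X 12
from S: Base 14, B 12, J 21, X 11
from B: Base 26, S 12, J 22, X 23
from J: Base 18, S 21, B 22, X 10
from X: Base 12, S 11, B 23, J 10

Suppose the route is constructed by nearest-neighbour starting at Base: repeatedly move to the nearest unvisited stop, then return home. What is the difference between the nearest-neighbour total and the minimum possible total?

Excess over optimum: 11 m.

From Base: X=12, S=14, J=18, B=26 → choose X (12).
From X: J=10, S=11, B=23 → choose J (10).
From J: S=21, B=22 → choose S (21).
From S: B=12 → choose B (12).
NN route Base → X → J → S → B → Base costs 81.
Optimal: Base → S → B → J → X → Base costs 70 (by enumerating all 12 distinct tours).
Excess = 81 − 70 = 11.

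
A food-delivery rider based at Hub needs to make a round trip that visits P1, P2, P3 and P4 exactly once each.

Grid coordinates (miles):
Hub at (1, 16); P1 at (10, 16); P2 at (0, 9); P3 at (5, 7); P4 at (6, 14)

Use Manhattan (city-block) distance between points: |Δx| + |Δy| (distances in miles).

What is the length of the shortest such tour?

With 4 stops there are 4!/2 = 12 distinct round trips (a route and its reverse cost the same).
Hub - P1 - P2 - P3 - P4 - Hub: 9+17+7+8+7 = 48
Hub - P1 - P2 - P4 - P3 - Hub: 9+17+11+8+13 = 58
Hub - P1 - P3 - P2 - P4 - Hub: 9+14+7+11+7 = 48
Hub - P1 - P3 - P4 - P2 - Hub: 9+14+8+11+8 = 50
Hub - P1 - P4 - P2 - P3 - Hub: 9+6+11+7+13 = 46
Hub - P1 - P4 - P3 - P2 - Hub: 9+6+8+7+8 = 38
Hub - P2 - P1 - P3 - P4 - Hub: 8+17+14+8+7 = 54
Hub - P2 - P1 - P4 - P3 - Hub: 8+17+6+8+13 = 52
Hub - P2 - P3 - P1 - P4 - Hub: 8+7+14+6+7 = 42
Hub - P2 - P4 - P1 - P3 - Hub: 8+11+6+14+13 = 52
Hub - P3 - P1 - P2 - P4 - Hub: 13+14+17+11+7 = 62
Hub - P3 - P2 - P1 - P4 - Hub: 13+7+17+6+7 = 50
The minimum is 38.
One optimal route: Hub → P1 → P4 → P3 → P2 → Hub (or its reverse).

Shortest round trip = 38 miles.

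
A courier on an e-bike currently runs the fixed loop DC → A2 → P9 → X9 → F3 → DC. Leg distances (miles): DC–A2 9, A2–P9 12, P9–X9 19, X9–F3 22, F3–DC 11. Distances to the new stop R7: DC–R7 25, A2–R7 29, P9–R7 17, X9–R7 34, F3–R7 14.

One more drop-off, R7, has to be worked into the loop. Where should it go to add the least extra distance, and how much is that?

Insertion cost between consecutive stops i–j is d(i,R7) + d(R7,j) − d(i,j):
  between DC and A2: 25 + 29 − 9 = 45
  between A2 and P9: 29 + 17 − 12 = 34
  between P9 and X9: 17 + 34 − 19 = 32
  between X9 and F3: 34 + 14 − 22 = 26
  between F3 and DC: 14 + 25 − 11 = 28
Cheapest insertion is between X9 and F3, adding 26.
New total = 73 + 26 = 99.

+26 miles — insert R7 between X9 and F3.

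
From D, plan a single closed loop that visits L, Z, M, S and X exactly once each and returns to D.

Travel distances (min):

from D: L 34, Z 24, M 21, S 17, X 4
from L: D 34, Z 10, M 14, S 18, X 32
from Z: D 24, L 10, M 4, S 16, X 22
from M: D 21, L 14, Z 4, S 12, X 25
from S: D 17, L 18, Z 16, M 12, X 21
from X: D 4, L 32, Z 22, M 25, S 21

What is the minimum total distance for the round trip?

D → L → Z → M → S → X → D: 34+10+4+12+21+4 = 85
D → L → Z → M → X → S → D: 34+10+4+25+21+17 = 111
D → L → Z → S → M → X → D: 34+10+16+12+25+4 = 101
D → L → Z → S → X → M → D: 34+10+16+21+25+21 = 127
D → L → Z → X → M → S → D: 34+10+22+25+12+17 = 120
D → L → Z → X → S → M → D: 34+10+22+21+12+21 = 120
D → L → M → Z → S → X → D: 34+14+4+16+21+4 = 93
D → L → M → Z → X → S → D: 34+14+4+22+21+17 = 112
D → L → M → S → Z → X → D: 34+14+12+16+22+4 = 102
D → L → M → S → X → Z → D: 34+14+12+21+22+24 = 127
D → L → M → X → Z → S → D: 34+14+25+22+16+17 = 128
D → L → M → X → S → Z → D: 34+14+25+21+16+24 = 134
D → L → S → Z → M → X → D: 34+18+16+4+25+4 = 101
D → L → S → Z → X → M → D: 34+18+16+22+25+21 = 136
… (46 more)
D → M → Z → L → S → X → D: 21+4+10+18+21+4 = 78  ← best
The minimum is 78.
One optimal route: D → M → Z → L → S → X → D (or its reverse).

78 min — the shortest possible round trip.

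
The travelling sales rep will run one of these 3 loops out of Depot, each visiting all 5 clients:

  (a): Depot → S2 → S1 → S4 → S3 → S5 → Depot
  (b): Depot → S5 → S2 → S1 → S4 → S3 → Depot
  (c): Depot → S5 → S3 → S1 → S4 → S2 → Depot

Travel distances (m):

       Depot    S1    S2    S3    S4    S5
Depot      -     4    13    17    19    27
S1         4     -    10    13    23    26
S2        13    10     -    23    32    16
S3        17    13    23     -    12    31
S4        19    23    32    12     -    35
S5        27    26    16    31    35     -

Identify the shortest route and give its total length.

(a): 13 + 10 + 23 + 12 + 31 + 27 = 116
(b): 27 + 16 + 10 + 23 + 12 + 17 = 105
(c): 27 + 31 + 13 + 23 + 32 + 13 = 139

105 m — (b) is the shortest.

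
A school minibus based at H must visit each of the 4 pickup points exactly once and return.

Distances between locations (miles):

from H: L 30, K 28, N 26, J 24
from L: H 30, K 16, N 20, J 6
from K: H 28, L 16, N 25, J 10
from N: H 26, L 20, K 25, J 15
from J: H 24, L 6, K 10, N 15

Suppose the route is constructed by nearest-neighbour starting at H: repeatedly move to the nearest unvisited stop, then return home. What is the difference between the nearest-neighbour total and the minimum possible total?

7 miles longer than the optimal tour.

H: J=24, N=26, K=28, L=30 ⇒ J
J: L=6, K=10, N=15 ⇒ L
L: K=16, N=20 ⇒ K
K: N=25 ⇒ N
NN route H → J → L → K → N → H costs 97.
Optimal: H → K → J → L → N → H costs 90 (by enumerating all 12 distinct tours).
Excess = 97 − 90 = 7.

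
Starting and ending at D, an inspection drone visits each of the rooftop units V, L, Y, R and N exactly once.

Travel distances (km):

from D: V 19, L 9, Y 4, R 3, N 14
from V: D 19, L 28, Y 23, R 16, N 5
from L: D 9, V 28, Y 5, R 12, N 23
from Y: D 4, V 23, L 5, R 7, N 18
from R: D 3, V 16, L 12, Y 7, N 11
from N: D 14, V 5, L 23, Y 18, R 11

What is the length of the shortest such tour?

D → V → L → Y → R → N → D: 19+28+5+7+11+14 = 84
D → V → L → Y → N → R → D: 19+28+5+18+11+3 = 84
D → V → L → R → Y → N → D: 19+28+12+7+18+14 = 98
D → V → L → R → N → Y → D: 19+28+12+11+18+4 = 92
D → V → L → N → Y → R → D: 19+28+23+18+7+3 = 98
D → V → L → N → R → Y → D: 19+28+23+11+7+4 = 92
D → V → Y → L → R → N → D: 19+23+5+12+11+14 = 84
D → V → Y → L → N → R → D: 19+23+5+23+11+3 = 84
D → V → Y → R → L → N → D: 19+23+7+12+23+14 = 98
D → V → Y → R → N → L → D: 19+23+7+11+23+9 = 92
D → V → Y → N → L → R → D: 19+23+18+23+12+3 = 98
D → V → Y → N → R → L → D: 19+23+18+11+12+9 = 92
D → V → R → L → Y → N → D: 19+16+12+5+18+14 = 84
D → V → R → L → N → Y → D: 19+16+12+23+18+4 = 92
… (46 more)
D → V → N → R → L → Y → D: 19+5+11+12+5+4 = 56  ← best
The minimum is 56.
One optimal route: D → V → N → R → L → Y → D (or its reverse).

Shortest round trip = 56 km.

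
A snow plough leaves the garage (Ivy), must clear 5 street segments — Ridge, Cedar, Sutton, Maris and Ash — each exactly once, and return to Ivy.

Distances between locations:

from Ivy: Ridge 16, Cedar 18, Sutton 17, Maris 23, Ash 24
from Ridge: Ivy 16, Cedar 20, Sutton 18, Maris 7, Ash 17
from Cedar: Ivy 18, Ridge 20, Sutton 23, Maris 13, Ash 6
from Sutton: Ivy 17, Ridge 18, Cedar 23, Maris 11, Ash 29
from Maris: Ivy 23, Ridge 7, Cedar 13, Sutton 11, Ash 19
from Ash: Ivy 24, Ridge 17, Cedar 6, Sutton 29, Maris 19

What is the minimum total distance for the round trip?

Minimum total distance: 76.

With 5 stops there are 5!/2 = 60 distinct round trips (a route and its reverse cost the same).
Ivy→Ridge→Cedar→Sutton→Maris→Ash→Ivy: 16+20+23+11+19+24 = 113
Ivy→Ridge→Cedar→Sutton→Ash→Maris→Ivy: 16+20+23+29+19+23 = 130
Ivy→Ridge→Cedar→Maris→Sutton→Ash→Ivy: 16+20+13+11+29+24 = 113
Ivy→Ridge→Cedar→Maris→Ash→Sutton→Ivy: 16+20+13+19+29+17 = 114
Ivy→Ridge→Cedar→Ash→Sutton→Maris→Ivy: 16+20+6+29+11+23 = 105
Ivy→Ridge→Cedar→Ash→Maris→Sutton→Ivy: 16+20+6+19+11+17 = 89
Ivy→Ridge→Sutton→Cedar→Maris→Ash→Ivy: 16+18+23+13+19+24 = 113
Ivy→Ridge→Sutton→Cedar→Ash→Maris→Ivy: 16+18+23+6+19+23 = 105
Ivy→Ridge→Sutton→Maris→Cedar→Ash→Ivy: 16+18+11+13+6+24 = 88
Ivy→Ridge→Sutton→Maris→Ash→Cedar→Ivy: 16+18+11+19+6+18 = 88
Ivy→Ridge→Sutton→Ash→Cedar→Maris→Ivy: 16+18+29+6+13+23 = 105
Ivy→Ridge→Sutton→Ash→Maris→Cedar→Ivy: 16+18+29+19+13+18 = 113
Ivy→Ridge→Maris→Cedar→Sutton→Ash→Ivy: 16+7+13+23+29+24 = 112
Ivy→Ridge→Maris→Cedar→Ash→Sutton→Ivy: 16+7+13+6+29+17 = 88
… (46 more)
Ivy→Cedar→Ash→Ridge→Maris→Sutton→Ivy: 18+6+17+7+11+17 = 76  ← best
The minimum is 76.
One optimal route: Ivy → Cedar → Ash → Ridge → Maris → Sutton → Ivy (or its reverse).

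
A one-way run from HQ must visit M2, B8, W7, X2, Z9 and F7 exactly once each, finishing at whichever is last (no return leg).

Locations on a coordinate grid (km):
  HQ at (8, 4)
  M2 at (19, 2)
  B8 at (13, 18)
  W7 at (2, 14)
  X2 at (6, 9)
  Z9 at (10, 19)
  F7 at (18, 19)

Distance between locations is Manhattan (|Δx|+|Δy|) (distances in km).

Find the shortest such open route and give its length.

Shortest open route: 57 km.

There are 6! = 720 possible orderings.
HQ → M2 → B8 → W7 → X2 → Z9 → F7: 13+22+15+9+14+8 = 81
HQ → M2 → B8 → W7 → X2 → F7 → Z9: 13+22+15+9+22+8 = 89
HQ → M2 → B8 → W7 → Z9 → X2 → F7: 13+22+15+13+14+22 = 99
HQ → M2 → B8 → W7 → Z9 → F7 → X2: 13+22+15+13+8+22 = 93
HQ → M2 → B8 → W7 → F7 → X2 → Z9: 13+22+15+21+22+14 = 107
HQ → M2 → B8 → W7 → F7 → Z9 → X2: 13+22+15+21+8+14 = 93
HQ → M2 → B8 → X2 → W7 → Z9 → F7: 13+22+16+9+13+8 = 81
HQ → M2 → B8 → X2 → W7 → F7 → Z9: 13+22+16+9+21+8 = 89
… (712 more)
HQ → X2 → W7 → Z9 → B8 → F7 → M2: 7+9+13+4+6+18 = 57  ← best
The minimum is 57.
One shortest path: HQ → X2 → W7 → Z9 → B8 → F7 → M2.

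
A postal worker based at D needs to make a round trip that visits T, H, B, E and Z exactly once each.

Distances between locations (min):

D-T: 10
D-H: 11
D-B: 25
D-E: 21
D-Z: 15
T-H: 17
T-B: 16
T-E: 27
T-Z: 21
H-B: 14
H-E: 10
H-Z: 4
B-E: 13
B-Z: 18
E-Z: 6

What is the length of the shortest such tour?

There are 60 distinct closed tours to check (reversals are equivalent).
D - T - H - B - E - Z - D: 10+17+14+13+6+15 = 75
D - T - H - B - Z - E - D: 10+17+14+18+6+21 = 86
D - T - H - E - B - Z - D: 10+17+10+13+18+15 = 83
D - T - H - E - Z - B - D: 10+17+10+6+18+25 = 86
D - T - H - Z - B - E - D: 10+17+4+18+13+21 = 83
D - T - H - Z - E - B - D: 10+17+4+6+13+25 = 75
D - T - B - H - E - Z - D: 10+16+14+10+6+15 = 71
D - T - B - H - Z - E - D: 10+16+14+4+6+21 = 71
D - T - B - E - H - Z - D: 10+16+13+10+4+15 = 68
D - T - B - E - Z - H - D: 10+16+13+6+4+11 = 60
D - T - B - Z - H - E - D: 10+16+18+4+10+21 = 79
D - T - B - Z - E - H - D: 10+16+18+6+10+11 = 71
D - T - E - H - B - Z - D: 10+27+10+14+18+15 = 94
D - T - E - H - Z - B - D: 10+27+10+4+18+25 = 94
… (46 more)
The minimum is 60.
One optimal route: D → T → B → E → Z → H → D (or its reverse).

Minimum total distance: 60 min.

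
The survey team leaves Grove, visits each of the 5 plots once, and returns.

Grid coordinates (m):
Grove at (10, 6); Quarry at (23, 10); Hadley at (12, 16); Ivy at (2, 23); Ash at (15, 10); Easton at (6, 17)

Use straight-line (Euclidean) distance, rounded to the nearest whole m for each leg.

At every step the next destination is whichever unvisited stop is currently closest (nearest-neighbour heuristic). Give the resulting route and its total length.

From Grove: distances to unvisited — Ash=6, Hadley=10, Easton=12, Quarry=14, Ivy=19. Nearest is Ash (6).
From Ash: distances to unvisited — Hadley=7, Quarry=8, Easton=11, Ivy=18. Nearest is Hadley (7).
From Hadley: distances to unvisited — Easton=6, Ivy=12, Quarry=13. Nearest is Easton (6).
From Easton: distances to unvisited — Ivy=7, Quarry=18. Nearest is Ivy (7).
From Ivy: distances to unvisited — Quarry=25. Nearest is Quarry (25).
Return Quarry→Grove: 14.
Total = 6 + 7 + 6 + 7 + 25 + 14 = 65.

65 m along Grove → Ash → Hadley → Easton → Ivy → Quarry → Grove.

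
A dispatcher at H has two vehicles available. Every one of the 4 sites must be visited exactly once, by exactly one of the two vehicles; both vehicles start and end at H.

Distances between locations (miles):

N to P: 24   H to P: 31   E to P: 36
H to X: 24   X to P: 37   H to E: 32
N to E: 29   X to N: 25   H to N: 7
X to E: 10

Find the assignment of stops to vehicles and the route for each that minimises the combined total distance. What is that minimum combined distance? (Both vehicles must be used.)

Try each way of splitting the stops between the two vehicles (each non-empty) and, for each split, find the best tour for each vehicle:
  {X} + {N, E, P}: 48 + 99 = 147
  {N} + {X, E, P}: 14 + 101 = 115
  {X, N} + {E, P}: 56 + 99 = 155
  {E} + {X, N, P}: 64 + 92 = 156
  {X, E} + {N, P}: 66 + 62 = 128
  {N, E} + {X, P}: 68 + 92 = 160
  … (7 splits in total)
Best: vehicle 1 H → N → H = 14; vehicle 2 H → X → E → P → H = 101; combined 115.

115 miles — the smallest possible combined total.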